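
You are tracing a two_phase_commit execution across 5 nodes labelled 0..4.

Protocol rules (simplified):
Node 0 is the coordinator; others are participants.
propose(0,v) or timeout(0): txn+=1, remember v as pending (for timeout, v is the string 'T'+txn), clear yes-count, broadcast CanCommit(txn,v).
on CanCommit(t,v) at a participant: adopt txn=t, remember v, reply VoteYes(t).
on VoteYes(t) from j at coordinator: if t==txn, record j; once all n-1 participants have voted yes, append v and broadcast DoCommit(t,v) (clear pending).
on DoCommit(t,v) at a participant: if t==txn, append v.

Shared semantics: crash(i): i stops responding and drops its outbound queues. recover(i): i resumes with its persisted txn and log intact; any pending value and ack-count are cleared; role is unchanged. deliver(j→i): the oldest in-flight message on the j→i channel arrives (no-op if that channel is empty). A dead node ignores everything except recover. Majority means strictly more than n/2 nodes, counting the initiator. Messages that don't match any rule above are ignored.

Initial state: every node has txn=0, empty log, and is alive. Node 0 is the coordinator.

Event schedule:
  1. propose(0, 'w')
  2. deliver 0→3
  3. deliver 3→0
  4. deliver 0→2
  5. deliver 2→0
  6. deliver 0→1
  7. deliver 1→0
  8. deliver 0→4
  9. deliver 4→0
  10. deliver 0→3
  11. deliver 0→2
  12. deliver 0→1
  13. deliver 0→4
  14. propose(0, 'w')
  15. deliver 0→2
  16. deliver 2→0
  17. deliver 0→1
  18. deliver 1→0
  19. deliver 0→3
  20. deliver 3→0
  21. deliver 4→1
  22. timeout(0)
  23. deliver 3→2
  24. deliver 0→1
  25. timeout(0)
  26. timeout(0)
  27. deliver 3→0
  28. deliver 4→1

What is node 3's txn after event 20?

2

e1 propose(0,'w'): 0[coor,t=1,-]
e2 deliver 0→3: 3[part,t=1,-]
e3 deliver 3→0: ·
e4 deliver 0→2: 2[part,t=1,-]
e5 deliver 2→0: ·
e6 deliver 0→1: 1[part,t=1,-]
e7 deliver 1→0: ·
e8 deliver 0→4: 4[part,t=1,-]
e9 deliver 4→0: 0[coor,t=1,w]
e10 deliver 0→3: 3[part,t=1,w]
e11 deliver 0→2: 2[part,t=1,w]
e12 deliver 0→1: 1[part,t=1,w]
e13 deliver 0→4: 4[part,t=1,w]
e14 propose(0,'w'): 0[coor,t=2,w]
e15 deliver 0→2: 2[part,t=2,w]
e16 deliver 2→0: ·
e17 deliver 0→1: 1[part,t=2,w]
e18 deliver 1→0: ·
e19 deliver 0→3: 3[part,t=2,w]
e20 deliver 3→0: ·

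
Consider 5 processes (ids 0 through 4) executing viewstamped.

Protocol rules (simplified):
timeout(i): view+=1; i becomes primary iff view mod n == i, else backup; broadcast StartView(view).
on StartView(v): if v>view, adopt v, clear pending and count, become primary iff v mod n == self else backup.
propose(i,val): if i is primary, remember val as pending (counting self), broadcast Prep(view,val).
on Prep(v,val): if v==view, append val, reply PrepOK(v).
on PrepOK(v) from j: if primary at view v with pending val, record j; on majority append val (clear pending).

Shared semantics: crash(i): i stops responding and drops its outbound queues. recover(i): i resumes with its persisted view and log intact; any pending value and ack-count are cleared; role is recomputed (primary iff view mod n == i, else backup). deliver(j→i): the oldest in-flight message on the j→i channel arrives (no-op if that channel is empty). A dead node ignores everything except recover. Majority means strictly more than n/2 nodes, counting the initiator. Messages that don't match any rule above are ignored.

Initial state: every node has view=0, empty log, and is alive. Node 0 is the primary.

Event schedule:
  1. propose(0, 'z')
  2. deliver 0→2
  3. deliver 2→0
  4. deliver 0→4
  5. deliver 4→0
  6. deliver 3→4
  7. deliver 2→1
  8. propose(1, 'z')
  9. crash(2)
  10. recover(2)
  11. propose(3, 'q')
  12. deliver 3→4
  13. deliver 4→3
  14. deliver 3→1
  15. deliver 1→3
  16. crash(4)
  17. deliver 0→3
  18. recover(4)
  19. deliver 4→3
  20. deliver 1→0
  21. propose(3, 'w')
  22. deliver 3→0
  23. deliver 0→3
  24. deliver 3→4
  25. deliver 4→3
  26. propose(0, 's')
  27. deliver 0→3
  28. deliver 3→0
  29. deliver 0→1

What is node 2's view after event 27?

0

step 1 propose(0,'z'): —
step 2 deliver 0→2: 2={back,v=0,log=z}
step 3 deliver 2→0: —
step 4 deliver 0→4: 4={back,v=0,log=z}
step 5 deliver 4→0: 0={prim,v=0,log=z}
step 6 deliver 3→4: —
step 7 deliver 2→1: —
step 8 propose(1,'z'): —
step 9 crash(2): 2={✗back,v=0,log=z}
step 10 recover(2): 2={back,v=0,log=z}
step 11 propose(3,'q'): —
step 12 deliver 3→4: —
step 13 deliver 4→3: —
step 14 deliver 3→1: —
step 15 deliver 1→3: —
step 16 crash(4): 4={✗back,v=0,log=z}
step 17 deliver 0→3: 3={back,v=0,log=z}
step 18 recover(4): 4={back,v=0,log=z}
step 19 deliver 4→3: —
step 20 deliver 1→0: —
step 21 propose(3,'w'): —
step 22 deliver 3→0: —
step 23 deliver 0→3: —
step 24 deliver 3→4: —
step 25 deliver 4→3: —
step 26 propose(0,'s'): —
step 27 deliver 0→3: 3={back,v=0,log=z,s}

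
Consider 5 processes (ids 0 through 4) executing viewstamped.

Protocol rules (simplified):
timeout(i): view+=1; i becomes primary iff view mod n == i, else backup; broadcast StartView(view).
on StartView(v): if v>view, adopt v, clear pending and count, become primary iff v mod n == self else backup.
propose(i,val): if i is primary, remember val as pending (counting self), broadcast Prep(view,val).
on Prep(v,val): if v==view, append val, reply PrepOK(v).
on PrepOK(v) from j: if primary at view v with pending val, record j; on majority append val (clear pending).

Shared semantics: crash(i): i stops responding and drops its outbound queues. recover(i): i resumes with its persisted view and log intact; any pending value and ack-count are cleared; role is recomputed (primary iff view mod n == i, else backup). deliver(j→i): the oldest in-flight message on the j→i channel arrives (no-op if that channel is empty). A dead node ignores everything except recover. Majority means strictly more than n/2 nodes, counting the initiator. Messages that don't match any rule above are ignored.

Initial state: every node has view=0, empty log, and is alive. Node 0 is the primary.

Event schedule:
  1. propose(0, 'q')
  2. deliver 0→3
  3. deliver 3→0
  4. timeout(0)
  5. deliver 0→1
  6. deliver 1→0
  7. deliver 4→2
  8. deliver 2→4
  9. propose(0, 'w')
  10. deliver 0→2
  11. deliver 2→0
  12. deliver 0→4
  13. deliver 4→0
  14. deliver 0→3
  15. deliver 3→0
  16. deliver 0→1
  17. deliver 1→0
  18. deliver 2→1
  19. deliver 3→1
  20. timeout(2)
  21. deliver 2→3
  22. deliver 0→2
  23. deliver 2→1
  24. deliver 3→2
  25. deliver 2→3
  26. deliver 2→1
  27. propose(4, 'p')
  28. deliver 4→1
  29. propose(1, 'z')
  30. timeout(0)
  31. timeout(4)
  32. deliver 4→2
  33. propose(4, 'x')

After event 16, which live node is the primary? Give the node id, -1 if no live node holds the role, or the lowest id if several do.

after 1 — propose(0,'q'): ·
after 2 — deliver 0→3: n3:back/v0/[q]
after 3 — deliver 3→0: ·
after 4 — timeout(0): n0:back/v1/[-]
after 5 — deliver 0→1: n1:back/v0/[q]
after 6 — deliver 1→0: ·
after 7 — deliver 4→2: ·
after 8 — deliver 2→4: ·
after 9 — propose(0,'w'): ·
after 10 — deliver 0→2: n2:back/v0/[q]
after 11 — deliver 2→0: ·
after 12 — deliver 0→4: n4:back/v0/[q]
after 13 — deliver 4→0: ·
after 14 — deliver 0→3: n3:back/v1/[q]
after 15 — deliver 3→0: ·
after 16 — deliver 0→1: n1:prim/v1/[q]

1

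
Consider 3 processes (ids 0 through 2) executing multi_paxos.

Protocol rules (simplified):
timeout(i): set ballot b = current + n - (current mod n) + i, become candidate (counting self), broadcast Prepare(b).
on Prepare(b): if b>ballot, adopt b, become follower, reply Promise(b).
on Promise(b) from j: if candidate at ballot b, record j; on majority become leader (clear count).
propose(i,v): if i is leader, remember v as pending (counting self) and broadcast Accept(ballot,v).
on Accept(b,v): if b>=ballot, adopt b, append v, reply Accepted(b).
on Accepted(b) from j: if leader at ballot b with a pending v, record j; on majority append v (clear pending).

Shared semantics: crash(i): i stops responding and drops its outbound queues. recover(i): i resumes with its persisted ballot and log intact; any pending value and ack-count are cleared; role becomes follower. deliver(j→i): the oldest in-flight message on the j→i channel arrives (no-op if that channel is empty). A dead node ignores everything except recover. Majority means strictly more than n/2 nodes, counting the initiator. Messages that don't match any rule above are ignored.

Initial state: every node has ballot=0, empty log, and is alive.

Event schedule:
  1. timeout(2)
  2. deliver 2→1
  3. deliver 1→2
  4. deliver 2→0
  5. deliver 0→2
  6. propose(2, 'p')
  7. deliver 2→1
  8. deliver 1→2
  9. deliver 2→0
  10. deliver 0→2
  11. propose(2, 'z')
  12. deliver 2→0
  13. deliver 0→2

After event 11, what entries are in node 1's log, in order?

1. timeout(2):  <2:cand b5 ->
2. deliver 2→1:  <1:foll b5 ->
3. deliver 1→2:  <2:lead b5 ->
4. deliver 2→0:  <0:foll b5 ->
5. deliver 0→2:  nop
6. propose(2,'p'):  nop
7. deliver 2→1:  <1:foll b5 p>
8. deliver 1→2:  <2:lead b5 p>
9. deliver 2→0:  <0:foll b5 p>
10. deliver 0→2:  nop
11. propose(2,'z'):  nop

p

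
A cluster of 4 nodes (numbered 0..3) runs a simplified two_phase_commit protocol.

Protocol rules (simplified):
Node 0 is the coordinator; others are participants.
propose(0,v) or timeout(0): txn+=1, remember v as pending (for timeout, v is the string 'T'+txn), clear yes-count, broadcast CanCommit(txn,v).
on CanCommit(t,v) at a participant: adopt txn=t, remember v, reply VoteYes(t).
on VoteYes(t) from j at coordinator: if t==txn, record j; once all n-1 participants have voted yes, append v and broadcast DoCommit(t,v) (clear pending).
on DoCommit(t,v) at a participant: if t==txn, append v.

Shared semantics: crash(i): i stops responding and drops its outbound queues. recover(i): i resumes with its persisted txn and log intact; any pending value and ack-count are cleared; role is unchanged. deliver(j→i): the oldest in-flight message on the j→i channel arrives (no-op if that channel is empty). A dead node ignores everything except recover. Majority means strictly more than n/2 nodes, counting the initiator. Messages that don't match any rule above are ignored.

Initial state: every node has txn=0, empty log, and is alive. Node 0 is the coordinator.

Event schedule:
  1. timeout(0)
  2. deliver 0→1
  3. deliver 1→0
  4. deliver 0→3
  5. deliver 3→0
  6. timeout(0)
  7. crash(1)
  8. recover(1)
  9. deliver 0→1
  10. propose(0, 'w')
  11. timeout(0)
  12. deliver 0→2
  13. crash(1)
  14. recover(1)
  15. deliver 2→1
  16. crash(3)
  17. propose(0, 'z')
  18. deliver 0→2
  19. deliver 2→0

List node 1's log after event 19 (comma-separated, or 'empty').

after 1 — timeout(0): n0:coor/t1/[-]
after 2 — deliver 0→1: n1:part/t1/[-]
after 3 — deliver 1→0: ·
after 4 — deliver 0→3: n3:part/t1/[-]
after 5 — deliver 3→0: ·
after 6 — timeout(0): n0:coor/t2/[-]
after 7 — crash(1): n1:✗part/t1/[-]
after 8 — recover(1): n1:part/t1/[-]
after 9 — deliver 0→1: n1:part/t2/[-]
after 10 — propose(0,'w'): n0:coor/t3/[-]
after 11 — timeout(0): n0:coor/t4/[-]
after 12 — deliver 0→2: n2:part/t1/[-]
after 13 — crash(1): n1:✗part/t2/[-]
after 14 — recover(1): n1:part/t2/[-]
after 15 — deliver 2→1: ·
after 16 — crash(3): n3:✗part/t1/[-]
after 17 — propose(0,'z'): n0:coor/t5/[-]
after 18 — deliver 0→2: n2:part/t2/[-]
after 19 — deliver 2→0: ·

empty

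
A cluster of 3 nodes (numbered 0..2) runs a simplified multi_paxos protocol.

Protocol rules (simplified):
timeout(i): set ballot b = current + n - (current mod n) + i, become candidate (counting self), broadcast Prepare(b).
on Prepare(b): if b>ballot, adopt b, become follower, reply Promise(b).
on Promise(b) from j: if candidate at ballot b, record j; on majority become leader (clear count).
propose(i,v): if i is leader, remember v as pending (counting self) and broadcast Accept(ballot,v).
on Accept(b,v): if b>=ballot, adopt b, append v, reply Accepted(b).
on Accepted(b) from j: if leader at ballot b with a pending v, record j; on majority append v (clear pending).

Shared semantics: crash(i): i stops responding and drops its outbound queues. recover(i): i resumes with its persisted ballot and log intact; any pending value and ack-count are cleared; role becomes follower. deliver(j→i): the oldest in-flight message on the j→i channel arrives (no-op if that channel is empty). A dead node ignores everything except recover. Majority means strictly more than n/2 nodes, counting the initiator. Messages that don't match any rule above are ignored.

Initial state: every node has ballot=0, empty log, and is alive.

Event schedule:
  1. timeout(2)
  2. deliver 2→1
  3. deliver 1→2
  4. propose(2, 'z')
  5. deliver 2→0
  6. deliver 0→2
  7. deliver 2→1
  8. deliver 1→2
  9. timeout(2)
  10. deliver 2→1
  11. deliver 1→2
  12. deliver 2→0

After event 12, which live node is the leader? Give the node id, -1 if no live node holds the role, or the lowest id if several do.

2

after 1 — timeout(2): n2:cand/b5/[-]
after 2 — deliver 2→1: n1:foll/b5/[-]
after 3 — deliver 1→2: n2:lead/b5/[-]
after 4 — propose(2,'z'): ·
after 5 — deliver 2→0: n0:foll/b5/[-]
after 6 — deliver 0→2: ·
after 7 — deliver 2→1: n1:foll/b5/[z]
after 8 — deliver 1→2: n2:lead/b5/[z]
after 9 — timeout(2): n2:cand/b8/[z]
after 10 — deliver 2→1: n1:foll/b8/[z]
after 11 — deliver 1→2: n2:lead/b8/[z]
after 12 — deliver 2→0: n0:foll/b5/[z]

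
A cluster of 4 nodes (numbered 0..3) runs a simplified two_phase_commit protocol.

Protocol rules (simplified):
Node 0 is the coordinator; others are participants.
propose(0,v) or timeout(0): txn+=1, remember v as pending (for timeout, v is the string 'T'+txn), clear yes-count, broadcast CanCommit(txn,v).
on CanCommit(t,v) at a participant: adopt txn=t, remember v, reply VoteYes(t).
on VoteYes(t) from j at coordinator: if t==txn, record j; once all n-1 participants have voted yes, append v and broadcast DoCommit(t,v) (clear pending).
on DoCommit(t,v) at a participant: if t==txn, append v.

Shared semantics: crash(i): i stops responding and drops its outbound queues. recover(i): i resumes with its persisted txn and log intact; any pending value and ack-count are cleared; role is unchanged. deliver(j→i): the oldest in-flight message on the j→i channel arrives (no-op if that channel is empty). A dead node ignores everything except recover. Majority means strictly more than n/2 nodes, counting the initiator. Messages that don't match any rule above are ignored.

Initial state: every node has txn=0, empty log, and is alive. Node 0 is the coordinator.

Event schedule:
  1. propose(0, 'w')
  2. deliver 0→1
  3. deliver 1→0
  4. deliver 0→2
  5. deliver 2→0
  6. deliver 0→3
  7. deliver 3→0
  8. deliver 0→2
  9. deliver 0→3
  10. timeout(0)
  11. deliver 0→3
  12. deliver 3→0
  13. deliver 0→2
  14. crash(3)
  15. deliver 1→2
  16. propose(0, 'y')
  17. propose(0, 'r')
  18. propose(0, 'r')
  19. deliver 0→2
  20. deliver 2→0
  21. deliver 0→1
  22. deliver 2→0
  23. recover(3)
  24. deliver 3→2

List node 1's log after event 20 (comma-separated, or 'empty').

empty

e1 propose(0,'w'): 0[coor,t=1,-]
e2 deliver 0→1: 1[part,t=1,-]
e3 deliver 1→0: ·
e4 deliver 0→2: 2[part,t=1,-]
e5 deliver 2→0: ·
e6 deliver 0→3: 3[part,t=1,-]
e7 deliver 3→0: 0[coor,t=1,w]
e8 deliver 0→2: 2[part,t=1,w]
e9 deliver 0→3: 3[part,t=1,w]
e10 timeout(0): 0[coor,t=2,w]
e11 deliver 0→3: 3[part,t=2,w]
e12 deliver 3→0: ·
e13 deliver 0→2: 2[part,t=2,w]
e14 crash(3): 3[✗part,t=2,w]
e15 deliver 1→2: ·
e16 propose(0,'y'): 0[coor,t=3,w]
e17 propose(0,'r'): 0[coor,t=4,w]
e18 propose(0,'r'): 0[coor,t=5,w]
e19 deliver 0→2: 2[part,t=3,w]
e20 deliver 2→0: ·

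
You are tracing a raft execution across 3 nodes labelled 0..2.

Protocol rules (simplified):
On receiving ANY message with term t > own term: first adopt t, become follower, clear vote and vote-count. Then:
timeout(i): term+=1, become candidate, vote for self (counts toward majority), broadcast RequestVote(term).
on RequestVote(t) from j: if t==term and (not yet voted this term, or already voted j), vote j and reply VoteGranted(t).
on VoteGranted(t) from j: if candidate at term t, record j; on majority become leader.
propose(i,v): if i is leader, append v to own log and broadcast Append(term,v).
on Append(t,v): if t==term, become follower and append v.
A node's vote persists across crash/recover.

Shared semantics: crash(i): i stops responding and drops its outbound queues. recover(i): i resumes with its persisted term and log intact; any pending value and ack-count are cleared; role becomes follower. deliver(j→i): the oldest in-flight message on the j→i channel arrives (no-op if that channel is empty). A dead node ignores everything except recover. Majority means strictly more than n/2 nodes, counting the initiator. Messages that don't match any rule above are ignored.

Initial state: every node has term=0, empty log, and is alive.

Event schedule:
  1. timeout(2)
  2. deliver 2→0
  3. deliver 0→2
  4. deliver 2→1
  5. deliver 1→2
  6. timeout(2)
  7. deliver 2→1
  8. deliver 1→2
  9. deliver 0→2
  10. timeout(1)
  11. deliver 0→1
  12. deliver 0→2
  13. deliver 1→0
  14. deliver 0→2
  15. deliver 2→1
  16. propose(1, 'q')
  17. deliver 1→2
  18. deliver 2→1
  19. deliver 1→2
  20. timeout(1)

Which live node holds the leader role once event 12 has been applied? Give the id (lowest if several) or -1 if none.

2

1. timeout(2):  <2:cand t1 ->
2. deliver 2→0:  <0:foll t1 ->
3. deliver 0→2:  <2:lead t1 ->
4. deliver 2→1:  <1:foll t1 ->
5. deliver 1→2:  nop
6. timeout(2):  <2:cand t2 ->
7. deliver 2→1:  <1:foll t2 ->
8. deliver 1→2:  <2:lead t2 ->
9. deliver 0→2:  nop
10. timeout(1):  <1:cand t3 ->
11. deliver 0→1:  nop
12. deliver 0→2:  nop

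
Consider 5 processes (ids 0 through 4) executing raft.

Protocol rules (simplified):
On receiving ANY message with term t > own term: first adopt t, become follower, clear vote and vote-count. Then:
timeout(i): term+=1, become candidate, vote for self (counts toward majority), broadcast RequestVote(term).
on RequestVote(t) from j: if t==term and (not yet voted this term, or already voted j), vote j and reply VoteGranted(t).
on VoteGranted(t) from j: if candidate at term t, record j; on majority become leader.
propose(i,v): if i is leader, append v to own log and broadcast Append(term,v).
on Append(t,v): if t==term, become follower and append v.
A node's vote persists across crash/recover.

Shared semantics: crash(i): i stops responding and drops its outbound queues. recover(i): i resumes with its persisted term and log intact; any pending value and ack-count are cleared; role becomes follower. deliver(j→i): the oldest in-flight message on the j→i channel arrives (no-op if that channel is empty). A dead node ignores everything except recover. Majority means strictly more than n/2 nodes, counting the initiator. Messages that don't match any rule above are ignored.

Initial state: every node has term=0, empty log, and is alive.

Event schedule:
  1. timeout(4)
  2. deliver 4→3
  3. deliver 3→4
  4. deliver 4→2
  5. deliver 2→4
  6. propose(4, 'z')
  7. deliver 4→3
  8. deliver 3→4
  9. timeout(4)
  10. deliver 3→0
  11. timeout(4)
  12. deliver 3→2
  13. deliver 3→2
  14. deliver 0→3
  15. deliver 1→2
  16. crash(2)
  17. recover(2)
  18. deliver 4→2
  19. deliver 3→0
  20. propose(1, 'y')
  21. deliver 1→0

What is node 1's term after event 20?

1. timeout(4):  <4:cand t1 ->
2. deliver 4→3:  <3:foll t1 ->
3. deliver 3→4:  nop
4. deliver 4→2:  <2:foll t1 ->
5. deliver 2→4:  <4:lead t1 ->
6. propose(4,'z'):  <4:lead t1 z>
7. deliver 4→3:  <3:foll t1 z>
8. deliver 3→4:  nop
9. timeout(4):  <4:cand t2 z>
10. deliver 3→0:  nop
11. timeout(4):  <4:cand t3 z>
12. deliver 3→2:  nop
13. deliver 3→2:  nop
14. deliver 0→3:  nop
15. deliver 1→2:  nop
16. crash(2):  <2:✗foll t1 ->
17. recover(2):  <2:foll t1 ->
18. deliver 4→2:  <2:foll t1 z>
19. deliver 3→0:  nop
20. propose(1,'y'):  nop

0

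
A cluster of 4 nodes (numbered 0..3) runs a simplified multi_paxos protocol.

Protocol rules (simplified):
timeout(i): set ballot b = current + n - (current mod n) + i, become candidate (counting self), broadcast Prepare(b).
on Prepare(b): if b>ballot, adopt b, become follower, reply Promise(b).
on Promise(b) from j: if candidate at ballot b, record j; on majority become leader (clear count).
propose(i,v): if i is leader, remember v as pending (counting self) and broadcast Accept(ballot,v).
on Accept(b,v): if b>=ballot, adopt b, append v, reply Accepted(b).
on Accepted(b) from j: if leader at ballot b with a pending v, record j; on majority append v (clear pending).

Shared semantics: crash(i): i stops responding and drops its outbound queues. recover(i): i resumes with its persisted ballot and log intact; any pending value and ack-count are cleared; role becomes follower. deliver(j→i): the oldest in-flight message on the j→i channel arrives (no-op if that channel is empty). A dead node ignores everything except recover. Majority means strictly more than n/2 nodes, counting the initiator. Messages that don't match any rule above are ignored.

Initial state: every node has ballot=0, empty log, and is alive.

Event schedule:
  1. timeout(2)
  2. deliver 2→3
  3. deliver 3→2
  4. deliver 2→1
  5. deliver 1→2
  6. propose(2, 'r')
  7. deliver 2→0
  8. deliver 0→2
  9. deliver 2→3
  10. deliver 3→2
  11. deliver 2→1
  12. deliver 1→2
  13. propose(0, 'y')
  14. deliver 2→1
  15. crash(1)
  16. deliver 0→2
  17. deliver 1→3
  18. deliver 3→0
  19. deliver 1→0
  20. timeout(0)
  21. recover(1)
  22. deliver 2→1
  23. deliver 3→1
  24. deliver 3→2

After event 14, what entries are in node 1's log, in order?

1. timeout(2):  <2:cand b6 ->
2. deliver 2→3:  <3:foll b6 ->
3. deliver 3→2:  nop
4. deliver 2→1:  <1:foll b6 ->
5. deliver 1→2:  <2:lead b6 ->
6. propose(2,'r'):  nop
7. deliver 2→0:  <0:foll b6 ->
8. deliver 0→2:  nop
9. deliver 2→3:  <3:foll b6 r>
10. deliver 3→2:  nop
11. deliver 2→1:  <1:foll b6 r>
12. deliver 1→2:  <2:lead b6 r>
13. propose(0,'y'):  nop
14. deliver 2→1:  nop

r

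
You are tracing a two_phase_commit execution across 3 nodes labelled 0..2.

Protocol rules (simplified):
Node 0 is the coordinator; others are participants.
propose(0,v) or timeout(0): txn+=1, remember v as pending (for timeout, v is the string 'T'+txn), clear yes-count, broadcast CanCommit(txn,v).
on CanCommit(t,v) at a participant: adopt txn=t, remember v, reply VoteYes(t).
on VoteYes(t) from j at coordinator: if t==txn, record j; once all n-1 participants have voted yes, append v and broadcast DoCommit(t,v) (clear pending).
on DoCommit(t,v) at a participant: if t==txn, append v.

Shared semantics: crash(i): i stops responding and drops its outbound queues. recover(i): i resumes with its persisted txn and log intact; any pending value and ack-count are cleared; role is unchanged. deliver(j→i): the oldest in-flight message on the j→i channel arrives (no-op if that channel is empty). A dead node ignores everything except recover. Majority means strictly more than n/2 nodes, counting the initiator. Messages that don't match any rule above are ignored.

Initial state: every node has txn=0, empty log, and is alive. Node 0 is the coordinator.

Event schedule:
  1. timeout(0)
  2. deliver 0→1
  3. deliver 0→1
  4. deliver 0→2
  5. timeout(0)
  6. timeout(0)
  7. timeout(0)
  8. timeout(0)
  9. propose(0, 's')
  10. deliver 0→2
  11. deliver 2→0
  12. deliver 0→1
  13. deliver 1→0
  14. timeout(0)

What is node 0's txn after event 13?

after 1 — timeout(0): n0:coor/t1/[-]
after 2 — deliver 0→1: n1:part/t1/[-]
after 3 — deliver 0→1: ·
after 4 — deliver 0→2: n2:part/t1/[-]
after 5 — timeout(0): n0:coor/t2/[-]
after 6 — timeout(0): n0:coor/t3/[-]
after 7 — timeout(0): n0:coor/t4/[-]
after 8 — timeout(0): n0:coor/t5/[-]
after 9 — propose(0,'s'): n0:coor/t6/[-]
after 10 — deliver 0→2: n2:part/t2/[-]
after 11 — deliver 2→0: ·
after 12 — deliver 0→1: n1:part/t2/[-]
after 13 — deliver 1→0: ·

6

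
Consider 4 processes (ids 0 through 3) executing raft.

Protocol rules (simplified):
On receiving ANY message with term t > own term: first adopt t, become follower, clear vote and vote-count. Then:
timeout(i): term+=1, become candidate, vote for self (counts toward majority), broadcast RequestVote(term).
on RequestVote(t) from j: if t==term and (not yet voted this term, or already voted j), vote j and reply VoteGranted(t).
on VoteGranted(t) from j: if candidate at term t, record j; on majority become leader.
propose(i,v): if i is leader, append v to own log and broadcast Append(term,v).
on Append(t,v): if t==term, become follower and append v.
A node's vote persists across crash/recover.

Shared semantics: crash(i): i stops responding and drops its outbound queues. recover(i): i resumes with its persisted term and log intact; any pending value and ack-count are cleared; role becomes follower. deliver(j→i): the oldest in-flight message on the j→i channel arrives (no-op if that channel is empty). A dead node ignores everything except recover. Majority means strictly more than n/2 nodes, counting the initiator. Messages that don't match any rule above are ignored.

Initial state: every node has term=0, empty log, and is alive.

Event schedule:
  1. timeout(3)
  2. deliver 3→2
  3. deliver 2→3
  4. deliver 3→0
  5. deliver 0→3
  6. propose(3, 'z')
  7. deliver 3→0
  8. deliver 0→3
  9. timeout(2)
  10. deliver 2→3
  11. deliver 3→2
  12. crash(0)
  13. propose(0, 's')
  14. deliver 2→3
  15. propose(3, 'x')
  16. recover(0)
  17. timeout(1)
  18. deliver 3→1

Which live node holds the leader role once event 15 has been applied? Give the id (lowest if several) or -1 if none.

e1 timeout(3): 3[cand,t=1,-]
e2 deliver 3→2: 2[foll,t=1,-]
e3 deliver 2→3: ·
e4 deliver 3→0: 0[foll,t=1,-]
e5 deliver 0→3: 3[lead,t=1,-]
e6 propose(3,'z'): 3[lead,t=1,z]
e7 deliver 3→0: 0[foll,t=1,z]
e8 deliver 0→3: ·
e9 timeout(2): 2[cand,t=2,-]
e10 deliver 2→3: 3[foll,t=2,z]
e11 deliver 3→2: ·
e12 crash(0): 0[✗foll,t=1,z]
e13 propose(0,'s'): ·
e14 deliver 2→3: ·
e15 propose(3,'x'): ·

-1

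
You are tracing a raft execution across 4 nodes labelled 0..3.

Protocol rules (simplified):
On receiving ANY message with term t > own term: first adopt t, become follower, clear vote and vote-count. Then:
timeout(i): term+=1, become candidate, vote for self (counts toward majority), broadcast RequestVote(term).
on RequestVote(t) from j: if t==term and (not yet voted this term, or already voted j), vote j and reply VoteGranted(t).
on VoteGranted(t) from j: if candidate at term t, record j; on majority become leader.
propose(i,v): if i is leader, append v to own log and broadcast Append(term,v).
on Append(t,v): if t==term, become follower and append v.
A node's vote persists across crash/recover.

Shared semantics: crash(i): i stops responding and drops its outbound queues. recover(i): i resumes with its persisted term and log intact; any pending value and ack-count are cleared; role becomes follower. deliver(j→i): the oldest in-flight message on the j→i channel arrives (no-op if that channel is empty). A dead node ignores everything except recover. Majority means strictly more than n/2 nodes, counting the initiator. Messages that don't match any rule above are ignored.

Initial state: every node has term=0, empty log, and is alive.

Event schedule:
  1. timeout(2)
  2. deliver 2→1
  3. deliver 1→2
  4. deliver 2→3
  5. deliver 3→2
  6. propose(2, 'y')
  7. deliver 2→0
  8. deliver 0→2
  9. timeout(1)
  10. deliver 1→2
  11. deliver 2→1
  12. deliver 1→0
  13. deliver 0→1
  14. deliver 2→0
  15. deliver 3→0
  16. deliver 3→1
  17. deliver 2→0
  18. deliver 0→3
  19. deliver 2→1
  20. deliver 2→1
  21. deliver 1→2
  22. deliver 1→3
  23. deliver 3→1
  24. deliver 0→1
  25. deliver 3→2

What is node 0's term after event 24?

after 1 — timeout(2): n2:cand/t1/[-]
after 2 — deliver 2→1: n1:foll/t1/[-]
after 3 — deliver 1→2: ·
after 4 — deliver 2→3: n3:foll/t1/[-]
after 5 — deliver 3→2: n2:lead/t1/[-]
after 6 — propose(2,'y'): n2:lead/t1/[y]
after 7 — deliver 2→0: n0:foll/t1/[-]
after 8 — deliver 0→2: ·
after 9 — timeout(1): n1:cand/t2/[-]
after 10 — deliver 1→2: n2:foll/t2/[y]
after 11 — deliver 2→1: ·
after 12 — deliver 1→0: n0:foll/t2/[-]
after 13 — deliver 0→1: ·
after 14 — deliver 2→0: ·
after 15 — deliver 3→0: ·
after 16 — deliver 3→1: ·
after 17 — deliver 2→0: ·
after 18 — deliver 0→3: ·
after 19 — deliver 2→1: n1:lead/t2/[-]
after 20 — deliver 2→1: ·
after 21 — deliver 1→2: ·
after 22 — deliver 1→3: n3:foll/t2/[-]
after 23 — deliver 3→1: ·
after 24 — deliver 0→1: ·

2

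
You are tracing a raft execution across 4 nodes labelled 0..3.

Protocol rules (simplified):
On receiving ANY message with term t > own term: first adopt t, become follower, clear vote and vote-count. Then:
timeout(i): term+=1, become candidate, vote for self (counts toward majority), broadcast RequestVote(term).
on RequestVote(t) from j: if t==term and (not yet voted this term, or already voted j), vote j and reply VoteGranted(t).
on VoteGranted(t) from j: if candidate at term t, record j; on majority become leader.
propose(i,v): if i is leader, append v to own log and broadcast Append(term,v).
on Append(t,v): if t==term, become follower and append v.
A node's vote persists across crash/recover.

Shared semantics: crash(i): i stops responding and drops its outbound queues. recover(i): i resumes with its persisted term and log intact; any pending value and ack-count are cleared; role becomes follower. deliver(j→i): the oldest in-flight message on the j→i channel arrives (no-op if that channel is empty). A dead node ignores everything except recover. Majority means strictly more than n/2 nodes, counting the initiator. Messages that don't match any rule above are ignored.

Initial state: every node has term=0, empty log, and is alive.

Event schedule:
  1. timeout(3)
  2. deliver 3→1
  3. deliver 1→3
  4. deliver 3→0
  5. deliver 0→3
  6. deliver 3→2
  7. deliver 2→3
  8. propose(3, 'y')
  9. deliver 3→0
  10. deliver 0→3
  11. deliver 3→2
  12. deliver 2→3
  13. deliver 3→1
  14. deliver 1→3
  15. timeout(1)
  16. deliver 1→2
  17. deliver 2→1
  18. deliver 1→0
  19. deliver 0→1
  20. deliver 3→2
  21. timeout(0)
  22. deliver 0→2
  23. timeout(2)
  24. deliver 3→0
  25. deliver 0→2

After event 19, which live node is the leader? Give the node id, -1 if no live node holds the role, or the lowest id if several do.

1

[1] timeout(3) → N3(cand t1 [-])
[2] deliver 3→1 → N1(foll t1 [-])
[3] deliver 1→3 → ∅
[4] deliver 3→0 → N0(foll t1 [-])
[5] deliver 0→3 → N3(lead t1 [-])
[6] deliver 3→2 → N2(foll t1 [-])
[7] deliver 2→3 → ∅
[8] propose(3,'y') → N3(lead t1 [y])
[9] deliver 3→0 → N0(foll t1 [y])
[10] deliver 0→3 → ∅
[11] deliver 3→2 → N2(foll t1 [y])
[12] deliver 2→3 → ∅
[13] deliver 3→1 → N1(foll t1 [y])
[14] deliver 1→3 → ∅
[15] timeout(1) → N1(cand t2 [y])
[16] deliver 1→2 → N2(foll t2 [y])
[17] deliver 2→1 → ∅
[18] deliver 1→0 → N0(foll t2 [y])
[19] deliver 0→1 → N1(lead t2 [y])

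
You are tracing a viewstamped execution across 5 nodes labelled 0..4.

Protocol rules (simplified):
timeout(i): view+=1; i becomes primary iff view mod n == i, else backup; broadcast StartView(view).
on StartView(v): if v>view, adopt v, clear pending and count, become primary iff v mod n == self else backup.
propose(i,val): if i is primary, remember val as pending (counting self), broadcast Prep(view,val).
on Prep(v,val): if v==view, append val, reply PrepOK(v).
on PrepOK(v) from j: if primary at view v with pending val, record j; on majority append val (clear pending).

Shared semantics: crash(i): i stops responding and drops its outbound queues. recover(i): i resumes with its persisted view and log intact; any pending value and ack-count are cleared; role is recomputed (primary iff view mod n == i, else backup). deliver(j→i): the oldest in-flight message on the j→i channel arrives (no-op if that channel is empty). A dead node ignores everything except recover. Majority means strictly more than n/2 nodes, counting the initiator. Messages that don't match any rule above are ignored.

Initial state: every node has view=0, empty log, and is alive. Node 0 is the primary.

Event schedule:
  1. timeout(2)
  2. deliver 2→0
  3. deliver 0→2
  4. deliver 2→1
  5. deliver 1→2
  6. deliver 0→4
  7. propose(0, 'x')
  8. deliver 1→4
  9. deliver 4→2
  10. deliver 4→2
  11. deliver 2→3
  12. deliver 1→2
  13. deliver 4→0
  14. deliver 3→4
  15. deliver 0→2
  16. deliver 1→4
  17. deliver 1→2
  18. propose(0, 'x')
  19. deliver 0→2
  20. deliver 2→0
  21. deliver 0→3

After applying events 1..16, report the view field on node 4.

[1] timeout(2) → N2(back v1 [-])
[2] deliver 2→0 → N0(back v1 [-])
[3] deliver 0→2 → ∅
[4] deliver 2→1 → N1(prim v1 [-])
[5] deliver 1→2 → ∅
[6] deliver 0→4 → ∅
[7] propose(0,'x') → ∅
[8] deliver 1→4 → ∅
[9] deliver 4→2 → ∅
[10] deliver 4→2 → ∅
[11] deliver 2→3 → N3(back v1 [-])
[12] deliver 1→2 → ∅
[13] deliver 4→0 → ∅
[14] deliver 3→4 → ∅
[15] deliver 0→2 → ∅
[16] deliver 1→4 → ∅

0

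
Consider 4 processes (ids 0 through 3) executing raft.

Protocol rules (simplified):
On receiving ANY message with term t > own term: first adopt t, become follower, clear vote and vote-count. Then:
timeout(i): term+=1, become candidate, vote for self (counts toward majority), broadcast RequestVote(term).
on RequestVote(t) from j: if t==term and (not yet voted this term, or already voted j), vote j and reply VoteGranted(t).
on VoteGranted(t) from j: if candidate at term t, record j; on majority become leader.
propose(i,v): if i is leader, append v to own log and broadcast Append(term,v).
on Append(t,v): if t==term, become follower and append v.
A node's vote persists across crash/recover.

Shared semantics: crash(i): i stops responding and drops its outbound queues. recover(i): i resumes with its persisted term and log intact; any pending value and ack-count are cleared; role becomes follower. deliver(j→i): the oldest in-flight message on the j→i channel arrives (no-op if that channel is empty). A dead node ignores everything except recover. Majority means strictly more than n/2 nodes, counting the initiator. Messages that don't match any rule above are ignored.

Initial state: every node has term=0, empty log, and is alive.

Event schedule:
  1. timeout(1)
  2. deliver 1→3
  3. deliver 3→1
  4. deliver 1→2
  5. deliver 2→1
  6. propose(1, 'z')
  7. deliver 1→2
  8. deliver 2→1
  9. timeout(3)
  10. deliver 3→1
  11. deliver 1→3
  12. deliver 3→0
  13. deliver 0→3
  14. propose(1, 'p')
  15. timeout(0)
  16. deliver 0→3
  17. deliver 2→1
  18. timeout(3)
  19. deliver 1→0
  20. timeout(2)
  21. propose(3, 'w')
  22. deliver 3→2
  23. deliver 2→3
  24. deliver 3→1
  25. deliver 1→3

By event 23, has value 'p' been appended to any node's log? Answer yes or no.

no

step 1 timeout(1): 1={cand,t=1,log=-}
step 2 deliver 1→3: 3={foll,t=1,log=-}
step 3 deliver 3→1: —
step 4 deliver 1→2: 2={foll,t=1,log=-}
step 5 deliver 2→1: 1={lead,t=1,log=-}
step 6 propose(1,'z'): 1={lead,t=1,log=z}
step 7 deliver 1→2: 2={foll,t=1,log=z}
step 8 deliver 2→1: —
step 9 timeout(3): 3={cand,t=2,log=-}
step 10 deliver 3→1: 1={foll,t=2,log=z}
step 11 deliver 1→3: —
step 12 deliver 3→0: 0={foll,t=2,log=-}
step 13 deliver 0→3: —
step 14 propose(1,'p'): —
step 15 timeout(0): 0={cand,t=3,log=-}
step 16 deliver 0→3: 3={foll,t=3,log=-}
step 17 deliver 2→1: —
step 18 timeout(3): 3={cand,t=4,log=-}
step 19 deliver 1→0: —
step 20 timeout(2): 2={cand,t=2,log=z}
step 21 propose(3,'w'): —
step 22 deliver 3→2: —
step 23 deliver 2→3: —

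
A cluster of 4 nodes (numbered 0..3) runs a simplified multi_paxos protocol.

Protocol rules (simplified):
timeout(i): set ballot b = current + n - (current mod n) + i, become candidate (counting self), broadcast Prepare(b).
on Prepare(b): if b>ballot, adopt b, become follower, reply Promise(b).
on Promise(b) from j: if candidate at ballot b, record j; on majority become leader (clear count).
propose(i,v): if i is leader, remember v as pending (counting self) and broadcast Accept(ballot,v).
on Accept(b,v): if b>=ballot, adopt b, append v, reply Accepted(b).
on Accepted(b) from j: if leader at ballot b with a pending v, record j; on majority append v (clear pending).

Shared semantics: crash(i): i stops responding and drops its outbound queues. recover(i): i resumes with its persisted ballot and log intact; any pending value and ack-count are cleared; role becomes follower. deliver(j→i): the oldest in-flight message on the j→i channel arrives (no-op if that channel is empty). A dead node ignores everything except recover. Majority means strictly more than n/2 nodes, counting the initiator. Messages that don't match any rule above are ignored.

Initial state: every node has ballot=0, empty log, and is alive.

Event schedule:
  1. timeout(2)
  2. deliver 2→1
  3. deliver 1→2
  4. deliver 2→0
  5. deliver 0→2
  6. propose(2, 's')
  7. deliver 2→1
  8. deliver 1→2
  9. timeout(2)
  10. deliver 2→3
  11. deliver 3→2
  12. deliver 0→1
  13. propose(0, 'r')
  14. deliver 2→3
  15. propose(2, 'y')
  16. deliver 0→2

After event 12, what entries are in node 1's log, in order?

[1] timeout(2) → N2(cand b6 [-])
[2] deliver 2→1 → N1(foll b6 [-])
[3] deliver 1→2 → ∅
[4] deliver 2→0 → N0(foll b6 [-])
[5] deliver 0→2 → N2(lead b6 [-])
[6] propose(2,'s') → ∅
[7] deliver 2→1 → N1(foll b6 [s])
[8] deliver 1→2 → ∅
[9] timeout(2) → N2(cand b10 [-])
[10] deliver 2→3 → N3(foll b6 [-])
[11] deliver 3→2 → ∅
[12] deliver 0→1 → ∅

s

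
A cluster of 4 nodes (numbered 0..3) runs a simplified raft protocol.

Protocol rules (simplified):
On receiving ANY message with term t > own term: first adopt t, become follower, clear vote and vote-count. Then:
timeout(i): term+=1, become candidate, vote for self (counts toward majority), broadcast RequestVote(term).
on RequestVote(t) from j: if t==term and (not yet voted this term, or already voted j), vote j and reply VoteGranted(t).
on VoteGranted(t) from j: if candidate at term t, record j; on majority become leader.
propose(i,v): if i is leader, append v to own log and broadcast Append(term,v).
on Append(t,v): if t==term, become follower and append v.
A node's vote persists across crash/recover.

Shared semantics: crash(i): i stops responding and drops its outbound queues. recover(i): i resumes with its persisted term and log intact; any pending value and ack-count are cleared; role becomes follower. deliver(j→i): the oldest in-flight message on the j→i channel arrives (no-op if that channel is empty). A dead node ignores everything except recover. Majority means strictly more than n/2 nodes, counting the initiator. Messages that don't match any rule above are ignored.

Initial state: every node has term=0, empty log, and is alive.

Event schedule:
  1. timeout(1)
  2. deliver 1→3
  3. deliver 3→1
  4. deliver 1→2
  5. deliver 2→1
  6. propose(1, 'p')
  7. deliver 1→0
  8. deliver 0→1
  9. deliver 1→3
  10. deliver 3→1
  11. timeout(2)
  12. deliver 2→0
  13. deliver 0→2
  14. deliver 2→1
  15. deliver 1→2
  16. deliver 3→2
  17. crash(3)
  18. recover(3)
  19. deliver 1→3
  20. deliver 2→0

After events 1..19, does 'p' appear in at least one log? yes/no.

yes

[1] timeout(1) → N1(cand t1 [-])
[2] deliver 1→3 → N3(foll t1 [-])
[3] deliver 3→1 → ∅
[4] deliver 1→2 → N2(foll t1 [-])
[5] deliver 2→1 → N1(lead t1 [-])
[6] propose(1,'p') → N1(lead t1 [p])
[7] deliver 1→0 → N0(foll t1 [-])
[8] deliver 0→1 → ∅
[9] deliver 1→3 → N3(foll t1 [p])
[10] deliver 3→1 → ∅
[11] timeout(2) → N2(cand t2 [-])
[12] deliver 2→0 → N0(foll t2 [-])
[13] deliver 0→2 → ∅
[14] deliver 2→1 → N1(foll t2 [p])
[15] deliver 1→2 → ∅
[16] deliver 3→2 → ∅
[17] crash(3) → N3(✗foll t1 [p])
[18] recover(3) → N3(foll t1 [p])
[19] deliver 1→3 → ∅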